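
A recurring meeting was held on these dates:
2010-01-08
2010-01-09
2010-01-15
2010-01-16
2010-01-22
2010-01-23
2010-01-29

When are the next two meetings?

The gap pattern 1, 6, 1, 6, 1, 6 repeats every 2 events.
These are the Fridays and Saturdays of each week.
Next Saturday: 2010-01-30.
Next Friday: 2010-02-05.

2010-01-30, 2010-02-05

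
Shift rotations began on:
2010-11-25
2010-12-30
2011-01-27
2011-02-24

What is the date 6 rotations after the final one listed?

2011-08-25

These are Thursdays with 35, 28, 28-day gaps.
Each is the final Thursday of its month — 2010-12-30 is past the 28th, so '4th Thursday' doesn't fit.
Last Thursday of March 2011: 2011-03-31.
April 2011 ends with Thursday 2011-04-28.
May 2011 ends with Thursday 2011-05-26.
Last Thursday of June 2011: 2011-06-30.
July 2011 ends with Thursday 2011-07-28.
August 2011 ends with Thursday 2011-08-25.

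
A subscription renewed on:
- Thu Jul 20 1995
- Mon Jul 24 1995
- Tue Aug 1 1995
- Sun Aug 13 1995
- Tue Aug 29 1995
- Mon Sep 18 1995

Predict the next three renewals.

The spacing grows by 4 each time: 4, 8, 12, 16, 20 days.
Next gap: 24 days. Mon Sep 18 1995 + 24 days = Thu Oct 12 1995.
Next gap: 28 days. Thu Oct 12 1995 + 28 days = Thu Nov 9 1995.
Next gap: 32 days. Thu Nov 9 1995 + 32 days = Mon Dec 11 1995.

Thu Oct 12 1995, Thu Nov 9 1995, Mon Dec 11 1995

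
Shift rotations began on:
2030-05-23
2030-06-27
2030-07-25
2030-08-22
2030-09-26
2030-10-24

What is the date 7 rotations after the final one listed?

2031-05-22

These are Thursdays at 28- or 35-day spacing (35, 28, 28, 35, 28).
The pattern: 4th Thursday of the month.
4th Thursday of November 2030: 2030-11-28.
December 2030 — 4th Thursday is 2030-12-26.
January 2031 — 4th Thursday is 2031-01-23.
February 2031 — 4th Thursday is 2031-02-27.
March 2031 — 4th Thursday is 2031-03-27.
4th Thursday of April 2031: 2031-04-24.
4th Thursday of May 2031: 2031-05-22.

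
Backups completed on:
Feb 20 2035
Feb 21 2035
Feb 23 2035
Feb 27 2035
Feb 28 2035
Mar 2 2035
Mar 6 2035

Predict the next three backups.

Every event lands on a Tuesday or Wednesday or Friday (gaps cycle 1, 2, 4, 1, 2, 4).
So the schedule is: every Tuesday, Wednesday and Friday.
The following Wednesday is Mar 7 2035.
The following Friday is Mar 9 2035.
The following Tuesday is Mar 13 2035.

Mar 7 2035, Mar 9 2035, Mar 13 2035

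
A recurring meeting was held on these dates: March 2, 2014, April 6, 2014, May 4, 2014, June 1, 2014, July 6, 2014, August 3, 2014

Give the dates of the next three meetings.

September 7, 2014; October 5, 2014; November 2, 2014

Gaps: 35, 28, 28, 35, 28 days — a mix of 28 and 35. Every date is a Sunday.
Each is the 1st Sunday of its month.
September 2014 — 1st Sunday is September 7, 2014.
October 2014 — 1st Sunday is October 5, 2014.
1st Sunday of November 2014: November 2, 2014.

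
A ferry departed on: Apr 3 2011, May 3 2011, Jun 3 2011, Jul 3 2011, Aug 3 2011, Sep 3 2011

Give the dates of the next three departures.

Each date is the 3rd; the gaps (30, 31, 30, 31, 31) track the month lengths.
The rule is the 3rd of each month.
October 2011: Oct 3 2011.
November 2011: Nov 3 2011.
Next: December 2011 → Dec 3 2011.

Oct 3 2011, Nov 3 2011, Dec 3 2011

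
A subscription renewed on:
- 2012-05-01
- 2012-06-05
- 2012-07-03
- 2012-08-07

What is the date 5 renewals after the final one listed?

2013-01-01

All dates are Tuesdays, 35, 28, 35 days apart.
Specifically, the 1st Tuesday of each month.
September 2012 — 1st Tuesday is 2012-09-04.
1st Tuesday of October 2012: 2012-10-02.
November 2012 — 1st Tuesday is 2012-11-06.
1st Tuesday of December 2012: 2012-12-04.
1st Tuesday of January 2013: 2013-01-01.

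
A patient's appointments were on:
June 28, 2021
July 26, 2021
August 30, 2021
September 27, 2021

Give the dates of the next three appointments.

Every date is a Monday; gaps 28, 35, 28 days.
Each is the last Monday of its month (at least one falls on the 29th or later, ruling out '4th Monday').
Last Monday of October 2021: October 25, 2021.
November 2021 ends with Monday November 29, 2021.
December 2021 ends with Monday December 27, 2021.

October 25, 2021; November 29, 2021; December 27, 2021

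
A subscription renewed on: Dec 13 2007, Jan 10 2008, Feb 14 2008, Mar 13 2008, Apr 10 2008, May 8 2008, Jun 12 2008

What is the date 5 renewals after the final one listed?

Nov 13 2008

All dates are Thursdays, 28, 35, 28, 28, 28, 35 days apart.
Specifically, the 2nd Thursday of each month.
2nd Thursday of July 2008: Jul 10 2008.
August 2008 — 2nd Thursday is Aug 14 2008.
2nd Thursday of September 2008: Sep 11 2008.
October 2008 — 2nd Thursday is Oct 9 2008.
November 2008 — 2nd Thursday is Nov 13 2008.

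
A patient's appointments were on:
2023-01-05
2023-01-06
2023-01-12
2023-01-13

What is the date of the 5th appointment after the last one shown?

2023-02-02

Gaps: 1, 6, 1 days — not constant, but cyclic with period 2.
The events fall on every Thursday and Friday.
The following Thursday is 2023-01-19.
The following Friday is 2023-01-20.
Next Thursday: 2023-01-26.
Next Friday: 2023-01-27.
The following Thursday is 2023-02-02.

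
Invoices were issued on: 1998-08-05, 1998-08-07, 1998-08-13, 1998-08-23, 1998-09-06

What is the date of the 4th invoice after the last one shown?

1998-12-11

The spacing grows by 4 each time: 2, 6, 10, 14 days.
Next gap: 18 days. 1998-09-06 + 18 days = 1998-09-24.
Next gap: 22 days. 1998-09-24 + 22 days = 1998-10-16.
Next gap: 26 days. 1998-10-16 + 26 days = 1998-11-11.
Next gap: 30 days. 1998-11-11 + 30 days = 1998-12-11.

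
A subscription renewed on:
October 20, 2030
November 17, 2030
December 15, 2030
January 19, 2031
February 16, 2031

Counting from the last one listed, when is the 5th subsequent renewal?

All dates are Sundays, 28, 28, 35, 28 days apart.
Specifically, the 3rd Sunday of each month.
3rd Sunday of March 2031: March 16, 2031.
April 2031 — 3rd Sunday is April 20, 2031.
May 2031 — 3rd Sunday is May 18, 2031.
June 2031 — 3rd Sunday is June 15, 2031.
3rd Sunday of July 2031: July 20, 2031.

July 20, 2031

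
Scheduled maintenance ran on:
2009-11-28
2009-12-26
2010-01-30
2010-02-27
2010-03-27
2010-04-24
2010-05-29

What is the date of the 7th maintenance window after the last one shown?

Every date is a Saturday; gaps 28, 35, 28, 28, 28, 35 days.
Each is the last Saturday of its month (at least one falls on the 29th or later, ruling out '4th Saturday').
June 2010 ends with Saturday 2010-06-26.
July 2010 ends with Saturday 2010-07-31.
August 2010 ends with Saturday 2010-08-28.
Last Saturday of September 2010: 2010-09-25.
Last Saturday of October 2010: 2010-10-30.
November 2010 ends with Saturday 2010-11-27.
December 2010 ends with Saturday 2010-12-25.

2010-12-25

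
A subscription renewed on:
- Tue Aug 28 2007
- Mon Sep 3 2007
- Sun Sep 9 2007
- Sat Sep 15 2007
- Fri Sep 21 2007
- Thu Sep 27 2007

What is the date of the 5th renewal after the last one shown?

Sat Oct 27 2007

The spacing is 6, 6, 6, 6, 6 days — always 6 days.
Thu Sep 27 2007 + 6 days = Wed Oct 3 2007.
Wed Oct 3 2007 + 6 days = Tue Oct 9 2007.
Tue Oct 9 2007 + 6 days = Mon Oct 15 2007.
Mon Oct 15 2007 + 6 days = Sun Oct 21 2007.
Sun Oct 21 2007 + 6 days = Sat Oct 27 2007.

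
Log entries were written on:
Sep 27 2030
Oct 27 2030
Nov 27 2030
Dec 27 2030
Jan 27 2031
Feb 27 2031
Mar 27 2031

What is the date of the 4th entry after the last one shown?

Each date is the 27th; the gaps (30, 31, 30, 31, 31, 28) track the month lengths.
The rule is the 27th of each month.
Next: April 2031 → Apr 27 2031.
May 2031: May 27 2031.
Next: June 2031 → Jun 27 2031.
Next: July 2031 → Jul 27 2031.

Jul 27 2031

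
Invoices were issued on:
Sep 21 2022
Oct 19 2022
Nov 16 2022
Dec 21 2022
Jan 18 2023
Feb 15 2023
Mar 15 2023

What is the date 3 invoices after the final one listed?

All dates are Wednesdays, 28, 28, 35, 28, 28, 28 days apart.
Specifically, the 3rd Wednesday of each month.
April 2023 — 3rd Wednesday is Apr 19 2023.
3rd Wednesday of May 2023: May 17 2023.
June 2023 — 3rd Wednesday is Jun 21 2023.

Jun 21 2023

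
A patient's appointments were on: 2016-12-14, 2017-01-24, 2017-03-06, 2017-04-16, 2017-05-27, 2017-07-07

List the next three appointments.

Every event comes 41 days after the last (41, 41, 41, 41, 41).
2017-07-07 + 41 days = 2017-08-17.
2017-08-17 + 41 days = 2017-09-27.
2017-09-27 + 41 days = 2017-11-07.

2017-08-17, 2017-09-27, 2017-11-07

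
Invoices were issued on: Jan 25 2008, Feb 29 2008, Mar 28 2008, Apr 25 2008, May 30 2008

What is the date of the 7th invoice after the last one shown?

Dec 26 2008

Every date is a Friday; gaps 35, 28, 28, 35 days.
Each is the last Friday of its month (at least one falls on the 29th or later, ruling out '4th Friday').
June 2008 ends with Friday Jun 27 2008.
July 2008 ends with Friday Jul 25 2008.
Last Friday of August 2008: Aug 29 2008.
September 2008 ends with Friday Sep 26 2008.
October 2008 ends with Friday Oct 31 2008.
Last Friday of November 2008: Nov 28 2008.
December 2008 ends with Friday Dec 26 2008.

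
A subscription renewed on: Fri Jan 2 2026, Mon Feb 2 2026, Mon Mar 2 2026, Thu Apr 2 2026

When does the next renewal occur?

Gaps: 31, 28, 31 days — not constant. Every event is on the 2nd of the month.
Pattern: the 2nd of each month.
Next: May 2026 → Sat May 2 2026.

Sat May 2 2026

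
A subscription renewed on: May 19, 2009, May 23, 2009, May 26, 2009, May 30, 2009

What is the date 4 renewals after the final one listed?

June 13, 2009

The gap pattern 4, 3, 4 repeats every 2 events.
These are the Tuesdays and Saturdays of each week.
Next Tuesday: June 2, 2009.
The following Saturday is June 6, 2009.
Next Tuesday: June 9, 2009.
The following Saturday is June 13, 2009.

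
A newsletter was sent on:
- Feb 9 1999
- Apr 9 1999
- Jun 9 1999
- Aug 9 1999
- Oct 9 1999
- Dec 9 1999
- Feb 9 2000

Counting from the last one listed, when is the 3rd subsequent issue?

Aug 9 2000

The day-of-month is always 9 (59, 61, 61, 61, 61, 62 days between events).
So this recurs on the 9th of every 2 months.
April 2000: Apr 9 2000.
Next: June 2000 → Jun 9 2000.
Next: August 2000 → Aug 9 2000.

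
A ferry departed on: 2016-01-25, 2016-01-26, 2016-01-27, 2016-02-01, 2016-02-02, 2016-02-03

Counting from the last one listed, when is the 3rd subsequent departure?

Every event lands on a Monday or Tuesday or Wednesday (gaps cycle 1, 1, 5, 1, 1).
So the schedule is: every Monday, Tuesday and Wednesday.
The following Monday is 2016-02-08.
Next Tuesday: 2016-02-09.
Next Wednesday: 2016-02-10.

2016-02-10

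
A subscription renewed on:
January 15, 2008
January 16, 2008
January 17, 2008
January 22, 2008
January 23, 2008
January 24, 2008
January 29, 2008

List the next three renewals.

Gaps: 1, 1, 5, 1, 1, 5 days — not constant, but cyclic with period 3.
The events fall on every Tuesday, Wednesday and Thursday.
Next Wednesday: January 30, 2008.
Next Thursday: January 31, 2008.
The following Tuesday is February 5, 2008.

January 30, 2008; January 31, 2008; February 5, 2008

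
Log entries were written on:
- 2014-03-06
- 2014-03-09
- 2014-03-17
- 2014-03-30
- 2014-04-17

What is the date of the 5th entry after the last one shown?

Gaps: 3, 8, 13, 18 days — each gap is 5 larger than the previous one.
Next gap: 23 days. 2014-04-17 + 23 days = 2014-05-10.
Next gap: 28 days. 2014-05-10 + 28 days = 2014-06-07.
Next gap: 33 days. 2014-06-07 + 33 days = 2014-07-10.
Next gap: 38 days. 2014-07-10 + 38 days = 2014-08-17.
Next gap: 43 days. 2014-08-17 + 43 days = 2014-09-29.

2014-09-29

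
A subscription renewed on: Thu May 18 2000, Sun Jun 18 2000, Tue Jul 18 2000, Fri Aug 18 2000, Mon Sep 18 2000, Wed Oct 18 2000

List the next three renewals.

Sat Nov 18 2000, Mon Dec 18 2000, Thu Jan 18 2001

The day-of-month is always 18 (31, 30, 31, 31, 30 days between events).
So this recurs on the 18th of each month.
November 2000: Sat Nov 18 2000.
December 2000: Mon Dec 18 2000.
Next: January 2001 → Thu Jan 18 2001.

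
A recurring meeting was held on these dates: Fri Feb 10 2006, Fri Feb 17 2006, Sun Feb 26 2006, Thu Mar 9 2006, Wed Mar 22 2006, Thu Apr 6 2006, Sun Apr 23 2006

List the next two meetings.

Fri May 12 2006, Fri Jun 2 2006

The spacing grows by 2 each time: 7, 9, 11, 13, 15, 17 days.
Next gap: 19 days. Sun Apr 23 2006 + 19 days = Fri May 12 2006.
Next gap: 21 days. Fri May 12 2006 + 21 days = Fri Jun 2 2006.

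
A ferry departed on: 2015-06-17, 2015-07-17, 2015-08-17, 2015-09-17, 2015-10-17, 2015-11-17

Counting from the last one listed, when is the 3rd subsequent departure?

Each date is the 17th; the gaps (30, 31, 31, 30, 31) track the month lengths.
The rule is the 17th of each month.
Next: December 2015 → 2015-12-17.
Next: January 2016 → 2016-01-17.
February 2016: 2016-02-17.

2016-02-17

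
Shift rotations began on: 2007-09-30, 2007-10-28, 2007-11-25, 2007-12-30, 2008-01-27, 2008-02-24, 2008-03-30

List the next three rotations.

Every date is a Sunday; gaps 28, 28, 35, 28, 28, 35 days.
Each is the last Sunday of its month (at least one falls on the 29th or later, ruling out '4th Sunday').
April 2008 ends with Sunday 2008-04-27.
May 2008 ends with Sunday 2008-05-25.
Last Sunday of June 2008: 2008-06-29.

2008-04-27, 2008-05-25, 2008-06-29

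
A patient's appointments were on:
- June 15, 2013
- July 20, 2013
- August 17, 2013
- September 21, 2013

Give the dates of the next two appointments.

October 19, 2013; November 16, 2013

These are Saturdays at 28- or 35-day spacing (35, 28, 35).
The pattern: 3rd Saturday of the month.
October 2013 — 3rd Saturday is October 19, 2013.
3rd Saturday of November 2013: November 16, 2013.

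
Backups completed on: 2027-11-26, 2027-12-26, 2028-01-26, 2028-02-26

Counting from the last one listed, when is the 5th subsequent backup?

2028-07-26

Gaps: 30, 31, 31 days — not constant. Every event is on the 26th of the month.
Pattern: the 26th of each month.
March 2028: 2028-03-26.
April 2028: 2028-04-26.
May 2028: 2028-05-26.
Next: June 2028 → 2028-06-26.
July 2028: 2028-07-26.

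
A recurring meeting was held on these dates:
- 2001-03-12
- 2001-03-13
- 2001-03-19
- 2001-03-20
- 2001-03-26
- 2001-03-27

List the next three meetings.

Every event lands on a Monday or Tuesday (gaps cycle 1, 6, 1, 6, 1).
So the schedule is: every Monday and Tuesday.
The following Monday is 2001-04-02.
Next Tuesday: 2001-04-03.
Next Monday: 2001-04-09.

2001-04-02, 2001-04-03, 2001-04-09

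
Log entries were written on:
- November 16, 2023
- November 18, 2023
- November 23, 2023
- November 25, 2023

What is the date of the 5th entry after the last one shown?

December 14, 2023

Every event lands on a Thursday or Saturday (gaps cycle 2, 5, 2).
So the schedule is: every Thursday and Saturday.
Next Thursday: November 30, 2023.
The following Saturday is December 2, 2023.
The following Thursday is December 7, 2023.
The following Saturday is December 9, 2023.
The following Thursday is December 14, 2023.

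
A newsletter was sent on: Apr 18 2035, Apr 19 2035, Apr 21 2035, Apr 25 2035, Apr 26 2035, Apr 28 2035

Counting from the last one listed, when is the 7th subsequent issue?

May 16 2035

Gaps: 1, 2, 4, 1, 2 days — not constant, but cyclic with period 3.
The events fall on every Wednesday, Thursday and Saturday.
Next Wednesday: May 2 2035.
The following Thursday is May 3 2035.
The following Saturday is May 5 2035.
Next Wednesday: May 9 2035.
Next Thursday: May 10 2035.
Next Saturday: May 12 2035.
Next Wednesday: May 16 2035.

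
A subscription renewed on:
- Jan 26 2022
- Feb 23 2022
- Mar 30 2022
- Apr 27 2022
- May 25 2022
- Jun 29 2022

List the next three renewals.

These are Wednesdays with 28, 35, 28, 28, 35-day gaps.
Each is the final Wednesday of its month — Mar 30 2022 is past the 28th, so '4th Wednesday' doesn't fit.
July 2022 ends with Wednesday Jul 27 2022.
Last Wednesday of August 2022: Aug 31 2022.
September 2022 ends with Wednesday Sep 28 2022.

Jul 27 2022, Aug 31 2022, Sep 28 2022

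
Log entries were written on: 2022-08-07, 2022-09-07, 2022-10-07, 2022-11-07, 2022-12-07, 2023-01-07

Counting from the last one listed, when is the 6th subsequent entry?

2023-07-07

Gaps: 31, 30, 31, 30, 31 days — not constant. Every event is on the 7th of the month.
Pattern: the 7th of each month.
Next: February 2023 → 2023-02-07.
Next: March 2023 → 2023-03-07.
April 2023: 2023-04-07.
May 2023: 2023-05-07.
June 2023: 2023-06-07.
July 2023: 2023-07-07.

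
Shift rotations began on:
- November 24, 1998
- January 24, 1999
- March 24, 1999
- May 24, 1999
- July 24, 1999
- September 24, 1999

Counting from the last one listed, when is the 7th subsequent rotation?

The day-of-month is always 24 (61, 59, 61, 61, 62 days between events).
So this recurs on the 24th of every 2 months.
November 1999: November 24, 1999.
January 2000: January 24, 2000.
Next: March 2000 → March 24, 2000.
Next: May 2000 → May 24, 2000.
Next: July 2000 → July 24, 2000.
September 2000: September 24, 2000.
November 2000: November 24, 2000.

November 24, 2000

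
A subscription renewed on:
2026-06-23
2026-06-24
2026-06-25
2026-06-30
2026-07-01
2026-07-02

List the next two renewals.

2026-07-07, 2026-07-08

Every event lands on a Tuesday or Wednesday or Thursday (gaps cycle 1, 1, 5, 1, 1).
So the schedule is: every Tuesday, Wednesday and Thursday.
Next Tuesday: 2026-07-07.
Next Wednesday: 2026-07-08.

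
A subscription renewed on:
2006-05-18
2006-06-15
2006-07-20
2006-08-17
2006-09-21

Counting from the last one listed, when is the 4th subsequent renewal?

Gaps: 28, 35, 28, 35 days — a mix of 28 and 35. Every date is a Thursday.
Each is the 3rd Thursday of its month.
October 2006 — 3rd Thursday is 2006-10-19.
November 2006 — 3rd Thursday is 2006-11-16.
December 2006 — 3rd Thursday is 2006-12-21.
January 2007 — 3rd Thursday is 2007-01-18.

2007-01-18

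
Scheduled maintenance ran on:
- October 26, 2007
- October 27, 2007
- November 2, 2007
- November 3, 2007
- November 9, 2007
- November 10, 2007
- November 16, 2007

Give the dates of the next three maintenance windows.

Gaps: 1, 6, 1, 6, 1, 6 days — not constant, but cyclic with period 2.
The events fall on every Friday and Saturday.
Next Saturday: November 17, 2007.
The following Friday is November 23, 2007.
Next Saturday: November 24, 2007.

November 17, 2007; November 23, 2007; November 24, 2007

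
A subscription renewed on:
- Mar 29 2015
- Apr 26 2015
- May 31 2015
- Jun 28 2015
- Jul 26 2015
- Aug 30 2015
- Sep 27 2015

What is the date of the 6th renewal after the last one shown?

All Sundays; the gaps (28, 35, 28, 28, 35, 28) vary with month length.
This is the last Sunday of each month.
October 2015 ends with Sunday Oct 25 2015.
November 2015 ends with Sunday Nov 29 2015.
December 2015 ends with Sunday Dec 27 2015.
Last Sunday of January 2016: Jan 31 2016.
Last Sunday of February 2016: Feb 28 2016.
Last Sunday of March 2016: Mar 27 2016.

Mar 27 2016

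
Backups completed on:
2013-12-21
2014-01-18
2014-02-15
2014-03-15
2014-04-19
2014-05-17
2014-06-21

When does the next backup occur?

2014-07-19

These are Saturdays at 28- or 35-day spacing (28, 28, 28, 35, 28, 35).
The pattern: 3rd Saturday of the month.
3rd Saturday of July 2014: 2014-07-19.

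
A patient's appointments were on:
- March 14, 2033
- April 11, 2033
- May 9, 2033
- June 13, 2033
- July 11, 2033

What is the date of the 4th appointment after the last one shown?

These are Mondays at 28- or 35-day spacing (28, 28, 35, 28).
The pattern: 2nd Monday of the month.
August 2033 — 2nd Monday is August 8, 2033.
2nd Monday of September 2033: September 12, 2033.
October 2033 — 2nd Monday is October 10, 2033.
2nd Monday of November 2033: November 14, 2033.

November 14, 2033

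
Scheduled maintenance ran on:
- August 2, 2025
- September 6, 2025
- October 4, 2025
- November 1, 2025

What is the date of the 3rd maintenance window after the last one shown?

All dates are Saturdays, 35, 28, 28 days apart.
Specifically, the 1st Saturday of each month.
December 2025 — 1st Saturday is December 6, 2025.
January 2026 — 1st Saturday is January 3, 2026.
1st Saturday of February 2026: February 7, 2026.

February 7, 2026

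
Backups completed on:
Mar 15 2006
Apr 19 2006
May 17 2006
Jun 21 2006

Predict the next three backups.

Jul 19 2006, Aug 16 2006, Sep 20 2006

Gaps: 35, 28, 35 days — a mix of 28 and 35. Every date is a Wednesday.
Each is the 3rd Wednesday of its month.
3rd Wednesday of July 2006: Jul 19 2006.
August 2006 — 3rd Wednesday is Aug 16 2006.
3rd Wednesday of September 2006: Sep 20 2006.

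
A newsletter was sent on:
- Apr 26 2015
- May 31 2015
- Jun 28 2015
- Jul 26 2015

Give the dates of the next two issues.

All Sundays; the gaps (35, 28, 28) vary with month length.
This is the last Sunday of each month.
Last Sunday of August 2015: Aug 30 2015.
Last Sunday of September 2015: Sep 27 2015.

Aug 30 2015, Sep 27 2015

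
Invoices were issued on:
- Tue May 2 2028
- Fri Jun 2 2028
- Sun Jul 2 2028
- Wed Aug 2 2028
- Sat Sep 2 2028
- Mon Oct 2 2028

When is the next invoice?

Each date is the 2nd; the gaps (31, 30, 31, 31, 30) track the month lengths.
The rule is the 2nd of each month.
November 2028: Thu Nov 2 2028.

Thu Nov 2 2028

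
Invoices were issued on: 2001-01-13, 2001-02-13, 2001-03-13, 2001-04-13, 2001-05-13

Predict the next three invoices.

Gaps: 31, 28, 31, 30 days — not constant. Every event is on the 13th of the month.
Pattern: the 13th of each month.
Next: June 2001 → 2001-06-13.
July 2001: 2001-07-13.
Next: August 2001 → 2001-08-13.

2001-06-13, 2001-07-13, 2001-08-13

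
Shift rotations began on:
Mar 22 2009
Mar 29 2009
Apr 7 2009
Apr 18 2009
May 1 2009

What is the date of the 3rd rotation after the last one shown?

Jun 21 2009

Intervals are 7, 9, 11, 13 days — an arithmetic progression with common difference 2.
Next gap: 15 days. May 1 2009 + 15 days = May 16 2009.
Next gap: 17 days. May 16 2009 + 17 days = Jun 2 2009.
Next gap: 19 days. Jun 2 2009 + 19 days = Jun 21 2009.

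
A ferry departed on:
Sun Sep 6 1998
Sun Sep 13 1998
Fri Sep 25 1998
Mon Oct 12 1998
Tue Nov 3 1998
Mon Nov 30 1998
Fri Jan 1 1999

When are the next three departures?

Gaps: 7, 12, 17, 22, 27, 32 days — each gap is 5 larger than the previous one.
Next gap: 37 days. Fri Jan 1 1999 + 37 days = Sun Feb 7 1999.
Next gap: 42 days. Sun Feb 7 1999 + 42 days = Sun Mar 21 1999.
Next gap: 47 days. Sun Mar 21 1999 + 47 days = Fri May 7 1999.

Sun Feb 7 1999, Sun Mar 21 1999, Fri May 7 1999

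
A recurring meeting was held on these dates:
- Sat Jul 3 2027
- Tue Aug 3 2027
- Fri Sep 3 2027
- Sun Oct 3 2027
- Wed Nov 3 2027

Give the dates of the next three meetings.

Fri Dec 3 2027, Mon Jan 3 2028, Thu Feb 3 2028

Each date is the 3rd; the gaps (31, 31, 30, 31) track the month lengths.
The rule is the 3rd of each month.
Next: December 2027 → Fri Dec 3 2027.
Next: January 2028 → Mon Jan 3 2028.
February 2028: Thu Feb 3 2028.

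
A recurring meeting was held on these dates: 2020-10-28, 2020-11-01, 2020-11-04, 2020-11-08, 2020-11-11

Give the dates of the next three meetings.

2020-11-15, 2020-11-18, 2020-11-22

Every event lands on a Wednesday or Sunday (gaps cycle 4, 3, 4, 3).
So the schedule is: every Wednesday and Sunday.
The following Sunday is 2020-11-15.
The following Wednesday is 2020-11-18.
Next Sunday: 2020-11-22.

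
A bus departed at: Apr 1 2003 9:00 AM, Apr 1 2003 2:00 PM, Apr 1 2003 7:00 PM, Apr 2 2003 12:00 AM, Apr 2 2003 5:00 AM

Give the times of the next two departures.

Apr 2 2003 10:00 AM, Apr 2 2003 3:00 PM

Gaps: 5, 5, 5, 5 hours — each event is 5 hours after the previous one.
Apr 2 2003 5:00 AM + 5 h = Apr 2 2003 10:00 AM.
Apr 2 2003 10:00 AM + 5 h = Apr 2 2003 3:00 PM.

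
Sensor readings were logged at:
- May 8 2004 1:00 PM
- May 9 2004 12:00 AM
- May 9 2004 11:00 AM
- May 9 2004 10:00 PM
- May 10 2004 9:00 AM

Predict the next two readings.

May 10 2004 8:00 PM, May 11 2004 7:00 AM

The interval is a steady 11 hours (11, 11, 11, 11).
May 10 2004 9:00 AM + 11 h = May 10 2004 8:00 PM.
May 10 2004 8:00 PM + 11 h = May 11 2004 7:00 AM.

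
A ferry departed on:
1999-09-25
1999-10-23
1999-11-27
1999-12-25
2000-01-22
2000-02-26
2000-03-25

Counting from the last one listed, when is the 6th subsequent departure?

Gaps: 28, 35, 28, 28, 35, 28 days — a mix of 28 and 35. Every date is a Saturday.
Each is the 4th Saturday of its month.
4th Saturday of April 2000: 2000-04-22.
May 2000 — 4th Saturday is 2000-05-27.
June 2000 — 4th Saturday is 2000-06-24.
July 2000 — 4th Saturday is 2000-07-22.
4th Saturday of August 2000: 2000-08-26.
September 2000 — 4th Saturday is 2000-09-23.

2000-09-23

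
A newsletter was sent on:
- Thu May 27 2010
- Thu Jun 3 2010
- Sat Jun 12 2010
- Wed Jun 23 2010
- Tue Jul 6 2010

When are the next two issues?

Wed Jul 21 2010, Sat Aug 7 2010

Intervals are 7, 9, 11, 13 days — an arithmetic progression with common difference 2.
Next gap: 15 days. Tue Jul 6 2010 + 15 days = Wed Jul 21 2010.
Next gap: 17 days. Wed Jul 21 2010 + 17 days = Sat Aug 7 2010.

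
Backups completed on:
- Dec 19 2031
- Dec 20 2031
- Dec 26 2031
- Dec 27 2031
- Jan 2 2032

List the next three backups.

Jan 3 2032, Jan 9 2032, Jan 10 2032

Gaps: 1, 6, 1, 6 days — not constant, but cyclic with period 2.
The events fall on every Friday and Saturday.
The following Saturday is Jan 3 2032.
The following Friday is Jan 9 2032.
Next Saturday: Jan 10 2032.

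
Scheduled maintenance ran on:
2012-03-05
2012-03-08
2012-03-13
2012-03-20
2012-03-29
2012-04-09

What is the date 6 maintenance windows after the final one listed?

2012-07-26

Intervals are 3, 5, 7, 9, 11 days — an arithmetic progression with common difference 2.
Next gap: 13 days. 2012-04-09 + 13 days = 2012-04-22.
Next gap: 15 days. 2012-04-22 + 15 days = 2012-05-07.
Next gap: 17 days. 2012-05-07 + 17 days = 2012-05-24.
Next gap: 19 days. 2012-05-24 + 19 days = 2012-06-12.
Next gap: 21 days. 2012-06-12 + 21 days = 2012-07-03.
Next gap: 23 days. 2012-07-03 + 23 days = 2012-07-26.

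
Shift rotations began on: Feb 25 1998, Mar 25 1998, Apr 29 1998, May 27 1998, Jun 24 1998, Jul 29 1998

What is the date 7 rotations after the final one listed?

Feb 24 1999

All Wednesdays; the gaps (28, 35, 28, 28, 35) vary with month length.
This is the last Wednesday of each month.
Last Wednesday of August 1998: Aug 26 1998.
September 1998 ends with Wednesday Sep 30 1998.
October 1998 ends with Wednesday Oct 28 1998.
November 1998 ends with Wednesday Nov 25 1998.
Last Wednesday of December 1998: Dec 30 1998.
Last Wednesday of January 1999: Jan 27 1999.
February 1999 ends with Wednesday Feb 24 1999.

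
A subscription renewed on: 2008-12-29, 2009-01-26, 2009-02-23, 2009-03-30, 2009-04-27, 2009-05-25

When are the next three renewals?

2009-06-29, 2009-07-27, 2009-08-31

These are Mondays with 28, 28, 35, 28, 28-day gaps.
Each is the final Monday of its month — 2008-12-29 is past the 28th, so '4th Monday' doesn't fit.
June 2009 ends with Monday 2009-06-29.
Last Monday of July 2009: 2009-07-27.
August 2009 ends with Monday 2009-08-31.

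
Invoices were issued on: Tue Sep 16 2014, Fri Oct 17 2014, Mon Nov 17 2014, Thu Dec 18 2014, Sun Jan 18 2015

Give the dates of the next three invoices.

Every event comes 31 days after the last (31, 31, 31, 31).
Sun Jan 18 2015 + 31 days = Wed Feb 18 2015.
Wed Feb 18 2015 + 31 days = Sat Mar 21 2015.
Sat Mar 21 2015 + 31 days = Tue Apr 21 2015.

Wed Feb 18 2015, Sat Mar 21 2015, Tue Apr 21 2015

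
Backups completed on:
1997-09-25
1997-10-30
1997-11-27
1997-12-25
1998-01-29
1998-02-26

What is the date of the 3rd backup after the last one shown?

1998-05-28

Every date is a Thursday; gaps 35, 28, 28, 35, 28 days.
Each is the last Thursday of its month (at least one falls on the 29th or later, ruling out '4th Thursday').
Last Thursday of March 1998: 1998-03-26.
April 1998 ends with Thursday 1998-04-30.
May 1998 ends with Thursday 1998-05-28.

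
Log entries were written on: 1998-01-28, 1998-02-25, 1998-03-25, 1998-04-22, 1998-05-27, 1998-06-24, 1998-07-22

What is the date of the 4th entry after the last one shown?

Gaps: 28, 28, 28, 35, 28, 28 days — a mix of 28 and 35. Every date is a Wednesday.
Each is the 4th Wednesday of its month.
August 1998 — 4th Wednesday is 1998-08-26.
September 1998 — 4th Wednesday is 1998-09-23.
4th Wednesday of October 1998: 1998-10-28.
November 1998 — 4th Wednesday is 1998-11-25.

1998-11-25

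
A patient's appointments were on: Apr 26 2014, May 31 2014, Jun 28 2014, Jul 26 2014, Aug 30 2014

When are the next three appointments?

All Saturdays; the gaps (35, 28, 28, 35) vary with month length.
This is the last Saturday of each month.
September 2014 ends with Saturday Sep 27 2014.
October 2014 ends with Saturday Oct 25 2014.
Last Saturday of November 2014: Nov 29 2014.

Sep 27 2014, Oct 25 2014, Nov 29 2014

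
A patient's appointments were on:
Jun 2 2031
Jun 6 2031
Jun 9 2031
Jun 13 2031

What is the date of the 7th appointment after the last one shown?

The gap pattern 4, 3, 4 repeats every 2 events.
These are the Mondays and Fridays of each week.
Next Monday: Jun 16 2031.
The following Friday is Jun 20 2031.
The following Monday is Jun 23 2031.
The following Friday is Jun 27 2031.
Next Monday: Jun 30 2031.
Next Friday: Jul 4 2031.
Next Monday: Jul 7 2031.

Jul 7 2031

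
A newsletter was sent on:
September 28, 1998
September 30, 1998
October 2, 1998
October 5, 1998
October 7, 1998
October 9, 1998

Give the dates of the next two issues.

October 12, 1998; October 14, 1998

Gaps: 2, 2, 3, 2, 2 days — not constant, but cyclic with period 3.
The events fall on every Monday, Wednesday and Friday.
Next Monday: October 12, 1998.
The following Wednesday is October 14, 1998.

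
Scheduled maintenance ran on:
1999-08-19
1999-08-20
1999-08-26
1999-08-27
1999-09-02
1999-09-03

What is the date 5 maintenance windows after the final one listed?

1999-09-23

Gaps: 1, 6, 1, 6, 1 days — not constant, but cyclic with period 2.
The events fall on every Thursday and Friday.
Next Thursday: 1999-09-09.
The following Friday is 1999-09-10.
Next Thursday: 1999-09-16.
Next Friday: 1999-09-17.
Next Thursday: 1999-09-23.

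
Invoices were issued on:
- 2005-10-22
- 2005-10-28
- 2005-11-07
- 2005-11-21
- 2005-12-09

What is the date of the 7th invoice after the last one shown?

2006-08-04

Gaps: 6, 10, 14, 18 days — each gap is 4 larger than the previous one.
Next gap: 22 days. 2005-12-09 + 22 days = 2005-12-31.
Next gap: 26 days. 2005-12-31 + 26 days = 2006-01-26.
Next gap: 30 days. 2006-01-26 + 30 days = 2006-02-25.
Next gap: 34 days. 2006-02-25 + 34 days = 2006-03-31.
Next gap: 38 days. 2006-03-31 + 38 days = 2006-05-08.
Next gap: 42 days. 2006-05-08 + 42 days = 2006-06-19.
Next gap: 46 days. 2006-06-19 + 46 days = 2006-08-04.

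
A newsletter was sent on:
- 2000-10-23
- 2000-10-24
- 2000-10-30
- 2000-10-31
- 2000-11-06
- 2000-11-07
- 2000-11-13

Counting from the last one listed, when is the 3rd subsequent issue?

The gap pattern 1, 6, 1, 6, 1, 6 repeats every 2 events.
These are the Mondays and Tuesdays of each week.
The following Tuesday is 2000-11-14.
Next Monday: 2000-11-20.
Next Tuesday: 2000-11-21.

2000-11-21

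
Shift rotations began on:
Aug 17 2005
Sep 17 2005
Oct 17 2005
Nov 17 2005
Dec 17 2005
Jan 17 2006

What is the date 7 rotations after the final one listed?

Each date is the 17th; the gaps (31, 30, 31, 30, 31) track the month lengths.
The rule is the 17th of each month.
February 2006: Feb 17 2006.
Next: March 2006 → Mar 17 2006.
Next: April 2006 → Apr 17 2006.
Next: May 2006 → May 17 2006.
Next: June 2006 → Jun 17 2006.
July 2006: Jul 17 2006.
August 2006: Aug 17 2006.

Aug 17 2006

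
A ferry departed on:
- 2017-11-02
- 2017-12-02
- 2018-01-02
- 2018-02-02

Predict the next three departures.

2018-03-02, 2018-04-02, 2018-05-02

The day-of-month is always 2 (30, 31, 31 days between events).
So this recurs on the 2nd of each month.
March 2018: 2018-03-02.
Next: April 2018 → 2018-04-02.
May 2018: 2018-05-02.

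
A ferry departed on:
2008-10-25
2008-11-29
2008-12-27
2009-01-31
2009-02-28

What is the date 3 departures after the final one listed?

2009-05-30

Every date is a Saturday; gaps 35, 28, 35, 28 days.
Each is the last Saturday of its month (at least one falls on the 29th or later, ruling out '4th Saturday').
March 2009 ends with Saturday 2009-03-28.
April 2009 ends with Saturday 2009-04-25.
Last Saturday of May 2009: 2009-05-30.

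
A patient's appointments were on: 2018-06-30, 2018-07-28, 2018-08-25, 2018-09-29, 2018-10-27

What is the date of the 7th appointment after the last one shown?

2019-05-25

These are Saturdays with 28, 28, 35, 28-day gaps.
Each is the final Saturday of its month — 2018-06-30 is past the 28th, so '4th Saturday' doesn't fit.
November 2018 ends with Saturday 2018-11-24.
December 2018 ends with Saturday 2018-12-29.
Last Saturday of January 2019: 2019-01-26.
February 2019 ends with Saturday 2019-02-23.
March 2019 ends with Saturday 2019-03-30.
Last Saturday of April 2019: 2019-04-27.
Last Saturday of May 2019: 2019-05-25.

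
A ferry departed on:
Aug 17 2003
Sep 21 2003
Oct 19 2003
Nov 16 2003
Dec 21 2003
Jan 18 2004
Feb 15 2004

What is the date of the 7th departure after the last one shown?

All dates are Sundays, 35, 28, 28, 35, 28, 28 days apart.
Specifically, the 3rd Sunday of each month.
3rd Sunday of March 2004: Mar 21 2004.
April 2004 — 3rd Sunday is Apr 18 2004.
May 2004 — 3rd Sunday is May 16 2004.
3rd Sunday of June 2004: Jun 20 2004.
3rd Sunday of July 2004: Jul 18 2004.
August 2004 — 3rd Sunday is Aug 15 2004.
3rd Sunday of September 2004: Sep 19 2004.

Sep 19 2004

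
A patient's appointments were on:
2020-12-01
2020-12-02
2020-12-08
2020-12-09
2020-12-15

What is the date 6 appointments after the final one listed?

2021-01-05

The gap pattern 1, 6, 1, 6 repeats every 2 events.
These are the Tuesdays and Wednesdays of each week.
Next Wednesday: 2020-12-16.
The following Tuesday is 2020-12-22.
The following Wednesday is 2020-12-23.
Next Tuesday: 2020-12-29.
Next Wednesday: 2020-12-30.
Next Tuesday: 2021-01-05.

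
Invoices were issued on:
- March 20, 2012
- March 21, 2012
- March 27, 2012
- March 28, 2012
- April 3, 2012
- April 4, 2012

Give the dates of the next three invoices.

Gaps: 1, 6, 1, 6, 1 days — not constant, but cyclic with period 2.
The events fall on every Tuesday and Wednesday.
Next Tuesday: April 10, 2012.
Next Wednesday: April 11, 2012.
Next Tuesday: April 17, 2012.

April 10, 2012; April 11, 2012; April 17, 2012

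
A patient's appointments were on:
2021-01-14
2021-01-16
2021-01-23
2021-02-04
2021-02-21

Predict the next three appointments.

Intervals are 2, 7, 12, 17 days — an arithmetic progression with common difference 5.
Next gap: 22 days. 2021-02-21 + 22 days = 2021-03-15.
Next gap: 27 days. 2021-03-15 + 27 days = 2021-04-11.
Next gap: 32 days. 2021-04-11 + 32 days = 2021-05-13.

2021-03-15, 2021-04-11, 2021-05-13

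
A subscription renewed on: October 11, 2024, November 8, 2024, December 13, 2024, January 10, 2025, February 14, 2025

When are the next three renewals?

These are Fridays at 28- or 35-day spacing (28, 35, 28, 35).
The pattern: 2nd Friday of the month.
March 2025 — 2nd Friday is March 14, 2025.
April 2025 — 2nd Friday is April 11, 2025.
2nd Friday of May 2025: May 9, 2025.

March 14, 2025; April 11, 2025; May 9, 2025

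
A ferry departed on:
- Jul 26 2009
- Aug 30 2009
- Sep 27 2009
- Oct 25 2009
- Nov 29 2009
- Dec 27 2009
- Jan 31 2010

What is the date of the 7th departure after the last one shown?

Aug 29 2010

These are Sundays with 35, 28, 28, 35, 28, 35-day gaps.
Each is the final Sunday of its month — Aug 30 2009 is past the 28th, so '4th Sunday' doesn't fit.
Last Sunday of February 2010: Feb 28 2010.
Last Sunday of March 2010: Mar 28 2010.
Last Sunday of April 2010: Apr 25 2010.
May 2010 ends with Sunday May 30 2010.
June 2010 ends with Sunday Jun 27 2010.
July 2010 ends with Sunday Jul 25 2010.
Last Sunday of August 2010: Aug 29 2010.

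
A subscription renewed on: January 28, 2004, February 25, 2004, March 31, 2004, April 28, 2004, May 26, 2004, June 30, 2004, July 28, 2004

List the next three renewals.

August 25, 2004; September 29, 2004; October 27, 2004

Every date is a Wednesday; gaps 28, 35, 28, 28, 35, 28 days.
Each is the last Wednesday of its month (at least one falls on the 29th or later, ruling out '4th Wednesday').
Last Wednesday of August 2004: August 25, 2004.
September 2004 ends with Wednesday September 29, 2004.
Last Wednesday of October 2004: October 27, 2004.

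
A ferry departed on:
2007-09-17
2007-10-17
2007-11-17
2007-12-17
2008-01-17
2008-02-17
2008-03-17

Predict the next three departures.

2008-04-17, 2008-05-17, 2008-06-17

Each date is the 17th; the gaps (30, 31, 30, 31, 31, 29) track the month lengths.
The rule is the 17th of each month.
Next: April 2008 → 2008-04-17.
May 2008: 2008-05-17.
Next: June 2008 → 2008-06-17.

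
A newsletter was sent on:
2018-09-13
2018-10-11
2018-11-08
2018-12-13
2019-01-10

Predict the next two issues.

2019-02-14, 2019-03-14

Gaps: 28, 28, 35, 28 days — a mix of 28 and 35. Every date is a Thursday.
Each is the 2nd Thursday of its month.
February 2019 — 2nd Thursday is 2019-02-14.
2nd Thursday of March 2019: 2019-03-14.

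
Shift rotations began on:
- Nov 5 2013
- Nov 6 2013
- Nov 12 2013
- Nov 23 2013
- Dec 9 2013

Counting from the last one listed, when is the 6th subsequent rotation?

Jun 28 2014

Gaps: 1, 6, 11, 16 days — each gap is 5 larger than the previous one.
Next gap: 21 days. Dec 9 2013 + 21 days = Dec 30 2013.
Next gap: 26 days. Dec 30 2013 + 26 days = Jan 25 2014.
Next gap: 31 days. Jan 25 2014 + 31 days = Feb 25 2014.
Next gap: 36 days. Feb 25 2014 + 36 days = Apr 2 2014.
Next gap: 41 days. Apr 2 2014 + 41 days = May 13 2014.
Next gap: 46 days. May 13 2014 + 46 days = Jun 28 2014.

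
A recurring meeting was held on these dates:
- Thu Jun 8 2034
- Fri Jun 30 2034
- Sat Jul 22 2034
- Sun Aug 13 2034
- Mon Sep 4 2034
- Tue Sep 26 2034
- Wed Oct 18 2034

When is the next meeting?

Thu Nov 9 2034

Gaps between consecutive events: 22, 22, 22, 22, 22, 22 days — a constant 22-day interval.
Wed Oct 18 2034 + 22 days = Thu Nov 9 2034.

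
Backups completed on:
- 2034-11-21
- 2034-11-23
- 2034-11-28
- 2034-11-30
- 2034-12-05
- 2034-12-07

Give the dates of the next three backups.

2034-12-12, 2034-12-14, 2034-12-19

Gaps: 2, 5, 2, 5, 2 days — not constant, but cyclic with period 2.
The events fall on every Tuesday and Thursday.
The following Tuesday is 2034-12-12.
Next Thursday: 2034-12-14.
Next Tuesday: 2034-12-19.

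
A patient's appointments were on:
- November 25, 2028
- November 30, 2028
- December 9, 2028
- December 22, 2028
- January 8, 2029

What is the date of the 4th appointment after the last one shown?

Gaps: 5, 9, 13, 17 days — each gap is 4 larger than the previous one.
Next gap: 21 days. January 8, 2029 + 21 days = January 29, 2029.
Next gap: 25 days. January 29, 2029 + 25 days = February 23, 2029.
Next gap: 29 days. February 23, 2029 + 29 days = March 24, 2029.
Next gap: 33 days. March 24, 2029 + 33 days = April 26, 2029.

April 26, 2029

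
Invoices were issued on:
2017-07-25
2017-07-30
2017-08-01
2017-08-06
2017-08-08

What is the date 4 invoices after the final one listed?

Every event lands on a Tuesday or Sunday (gaps cycle 5, 2, 5, 2).
So the schedule is: every Tuesday and Sunday.
Next Sunday: 2017-08-13.
Next Tuesday: 2017-08-15.
Next Sunday: 2017-08-20.
Next Tuesday: 2017-08-22.

2017-08-22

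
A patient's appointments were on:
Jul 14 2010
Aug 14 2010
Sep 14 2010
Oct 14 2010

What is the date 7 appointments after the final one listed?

Gaps: 31, 31, 30 days — not constant. Every event is on the 14th of the month.
Pattern: the 14th of each month.
November 2010: Nov 14 2010.
Next: December 2010 → Dec 14 2010.
January 2011: Jan 14 2011.
Next: February 2011 → Feb 14 2011.
March 2011: Mar 14 2011.
Next: April 2011 → Apr 14 2011.
May 2011: May 14 2011.

May 14 2011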